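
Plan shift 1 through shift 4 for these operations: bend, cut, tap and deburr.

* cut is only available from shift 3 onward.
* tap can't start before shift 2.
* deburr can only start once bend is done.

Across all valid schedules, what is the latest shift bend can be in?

Downstream work caps bend at shift 3.
bend at shift 3 is achievable: bend -> shift 3, tap -> shift 2, deburr -> shift 4, cut -> shift 3.

shift 3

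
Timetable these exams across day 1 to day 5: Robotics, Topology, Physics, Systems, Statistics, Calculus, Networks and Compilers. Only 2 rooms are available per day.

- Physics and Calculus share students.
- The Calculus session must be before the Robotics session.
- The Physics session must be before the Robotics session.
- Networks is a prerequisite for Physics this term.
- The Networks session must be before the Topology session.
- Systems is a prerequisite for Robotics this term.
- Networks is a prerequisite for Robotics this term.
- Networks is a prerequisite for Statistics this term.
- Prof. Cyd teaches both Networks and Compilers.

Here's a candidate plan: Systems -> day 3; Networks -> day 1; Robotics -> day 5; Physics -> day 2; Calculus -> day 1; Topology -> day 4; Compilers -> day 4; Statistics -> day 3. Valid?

Prof. Cyd teaches both Networks and Compilers — holds.
Only 2 rooms are available per day — holds.
Systems is a prerequisite for Robotics this term — holds.
Networks is a prerequisite for Physics this term — holds.
Networks is a prerequisite for Statistics this term — holds.
Networks is a prerequisite for Robotics this term — holds.
Physics and Calculus share students — holds.
The Calculus session must be before the Robotics session — holds.
The Physics session must be before the Robotics session — holds.
The Networks session must be before the Topology session — holds.

Yes, all constraints hold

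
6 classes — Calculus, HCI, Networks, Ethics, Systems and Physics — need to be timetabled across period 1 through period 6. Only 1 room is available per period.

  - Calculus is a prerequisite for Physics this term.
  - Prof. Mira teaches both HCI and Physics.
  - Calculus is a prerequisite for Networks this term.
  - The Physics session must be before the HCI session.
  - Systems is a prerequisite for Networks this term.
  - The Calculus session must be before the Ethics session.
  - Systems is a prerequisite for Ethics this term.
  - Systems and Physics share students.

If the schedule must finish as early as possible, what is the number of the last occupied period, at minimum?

The precedence chain requires at least 3 distinct periods.
With at most 1 per period and 6 classes, at least 6 periods are needed.
6 works (last occupied period: period 6): for example Ethics=period 4, HCI=period 6, Calculus=period 1, Physics=period 5, Networks=period 3, Systems=period 2.

period 6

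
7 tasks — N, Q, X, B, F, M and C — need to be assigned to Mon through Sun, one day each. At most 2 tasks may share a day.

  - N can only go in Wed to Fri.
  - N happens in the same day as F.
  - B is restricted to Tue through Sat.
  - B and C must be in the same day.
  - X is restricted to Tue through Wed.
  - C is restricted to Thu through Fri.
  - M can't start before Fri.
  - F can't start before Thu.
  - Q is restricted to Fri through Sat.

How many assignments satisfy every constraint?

8

Splitting on N: it can be Thu (4), Fri (4). Listing each branch's schedules as (Q, X, B, F, M, C):
N=Thu: (Sat,Tue,Fri,Thu,Sat,Fri) (Sat,Tue,Fri,Thu,Sun,Fri) (Sat,Wed,Fri,Thu,Sat,Fri) (Sat,Wed,Fri,Thu,Sun,Fri) — 4.
N=Fri: (Sat,Tue,Thu,Fri,Sat,Thu) (Sat,Tue,Thu,Fri,Sun,Thu) (Sat,Wed,Thu,Fri,Sat,Thu) (Sat,Wed,Thu,Fri,Sun,Thu) — 4.
Summing: 4 + 4 = 8.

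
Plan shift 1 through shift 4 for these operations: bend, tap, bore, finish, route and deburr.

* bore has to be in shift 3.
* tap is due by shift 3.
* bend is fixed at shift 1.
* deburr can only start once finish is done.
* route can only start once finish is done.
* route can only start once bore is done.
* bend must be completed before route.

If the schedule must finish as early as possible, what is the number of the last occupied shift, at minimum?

4

The precedence chain requires at least 2 distinct shifts.
Propagating the time windows through the other constraints, route can't land before shift 4, so the schedule must run through at least shift 4.
4 works (last occupied shift: shift 4): for example deburr=shift 2; bend=shift 1; route=shift 4; bore=shift 3; finish=shift 1; tap=shift 1.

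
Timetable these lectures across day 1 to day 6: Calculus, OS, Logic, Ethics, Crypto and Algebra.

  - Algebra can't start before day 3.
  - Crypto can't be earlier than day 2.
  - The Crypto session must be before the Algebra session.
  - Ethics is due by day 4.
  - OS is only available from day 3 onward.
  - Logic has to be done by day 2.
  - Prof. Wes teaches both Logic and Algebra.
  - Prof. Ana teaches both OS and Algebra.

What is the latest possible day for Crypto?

Crypto is available from day 2; downstream work caps Crypto at day 5.
Crypto at day 5 is achievable: OS -> day 3; Crypto -> day 5; Calculus -> day 1; Ethics -> day 1; Logic -> day 1; Algebra -> day 6.

day 5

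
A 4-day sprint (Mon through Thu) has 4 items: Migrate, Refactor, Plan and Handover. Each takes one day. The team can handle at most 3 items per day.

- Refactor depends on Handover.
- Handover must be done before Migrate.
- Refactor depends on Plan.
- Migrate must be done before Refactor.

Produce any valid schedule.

Plan in Mon, Refactor in Wed, Handover in Mon, Migrate in Tue

Checking: Handover(Mon) before Refactor(Wed); Handover(Mon) before Migrate(Tue); Plan(Mon) before Refactor(Wed); Migrate(Tue) before Refactor(Wed); max 2 per day (cap 3).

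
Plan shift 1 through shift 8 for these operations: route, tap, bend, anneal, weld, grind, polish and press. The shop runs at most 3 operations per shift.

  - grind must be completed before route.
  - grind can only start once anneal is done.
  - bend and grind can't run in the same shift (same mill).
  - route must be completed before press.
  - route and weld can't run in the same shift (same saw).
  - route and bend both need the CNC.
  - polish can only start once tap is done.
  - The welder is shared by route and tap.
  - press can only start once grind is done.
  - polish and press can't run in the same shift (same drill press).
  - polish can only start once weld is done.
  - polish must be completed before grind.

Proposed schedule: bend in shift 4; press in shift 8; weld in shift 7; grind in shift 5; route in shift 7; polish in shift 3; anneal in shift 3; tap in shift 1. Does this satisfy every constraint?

polish and press can't run in the same shift (same drill press) — holds.
The welder is shared by route and tap — holds.
polish can only start once weld is done — violated.
grind can only start once anneal is done — holds.
route and weld can't run in the same shift (same saw) — violated.
press can only start once grind is done — holds.
bend and grind can't run in the same shift (same mill) — holds.
grind must be completed before route — holds.
route must be completed before press — holds.
The shop runs at most 3 operations per shift — holds.
route and bend both need the CNC — holds.
polish must be completed before grind — holds.
polish can only start once tap is done — holds.

No — it violates: route and weld can't run in the same shift (same saw)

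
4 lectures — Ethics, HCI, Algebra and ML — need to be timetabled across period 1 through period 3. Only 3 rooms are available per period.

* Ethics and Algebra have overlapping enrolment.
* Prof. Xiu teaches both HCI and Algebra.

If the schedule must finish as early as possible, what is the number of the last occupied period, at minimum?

With at most 3 per period and 4 lectures, at least 2 periods are needed.
2 works (last occupied period: period 2): for example ML -> period 1; Algebra -> period 2; Ethics -> period 1; HCI -> period 1.

period 2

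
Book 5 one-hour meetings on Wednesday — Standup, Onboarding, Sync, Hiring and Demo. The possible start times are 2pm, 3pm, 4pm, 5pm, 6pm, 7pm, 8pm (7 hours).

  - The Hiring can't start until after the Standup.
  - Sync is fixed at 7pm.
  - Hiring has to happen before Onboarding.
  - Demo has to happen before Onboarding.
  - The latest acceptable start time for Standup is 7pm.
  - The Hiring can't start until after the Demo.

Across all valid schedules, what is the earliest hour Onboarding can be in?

Precedence pushes Onboarding to at least 4pm.
Onboarding at 4pm is achievable: Standup=2pm, Sync=7pm, Hiring=3pm, Onboarding=4pm, Demo=2pm.

4pm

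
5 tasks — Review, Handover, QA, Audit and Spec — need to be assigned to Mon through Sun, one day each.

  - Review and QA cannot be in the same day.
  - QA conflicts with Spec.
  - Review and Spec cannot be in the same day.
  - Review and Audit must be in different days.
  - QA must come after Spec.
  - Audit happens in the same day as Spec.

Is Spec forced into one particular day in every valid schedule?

No

Spec can be Mon (e.g. Review in Wed, Handover in Mon, Audit in Mon, QA in Tue, Spec in Mon) or Tue (e.g. Spec in Tue, Audit in Tue, Review in Mon, QA in Wed, Handover in Mon).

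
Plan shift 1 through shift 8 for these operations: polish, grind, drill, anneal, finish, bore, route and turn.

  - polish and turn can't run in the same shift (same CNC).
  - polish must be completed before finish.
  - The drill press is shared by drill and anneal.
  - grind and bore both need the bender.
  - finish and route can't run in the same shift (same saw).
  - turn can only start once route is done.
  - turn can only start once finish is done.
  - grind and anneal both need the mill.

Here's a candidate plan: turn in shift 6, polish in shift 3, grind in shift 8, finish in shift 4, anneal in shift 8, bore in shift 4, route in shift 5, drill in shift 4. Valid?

No. grind and anneal both need the mill is not satisfied.

polish and turn can't run in the same shift (same CNC) — holds.
grind and bore both need the bender — holds.
finish and route can't run in the same shift (same saw) — holds.
grind and anneal both need the mill — violated.
turn can only start once finish is done — holds.
turn can only start once route is done — holds.
polish must be completed before finish — holds.
The drill press is shared by drill and anneal — holds.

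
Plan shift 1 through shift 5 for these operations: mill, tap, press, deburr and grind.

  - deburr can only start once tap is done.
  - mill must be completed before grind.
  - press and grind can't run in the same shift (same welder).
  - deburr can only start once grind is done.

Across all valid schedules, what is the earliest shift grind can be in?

shift 2

Precedence pushes grind to at least shift 2; downstream work caps grind at shift 4.
grind at shift 2 is achievable: mill=shift 1, grind=shift 2, press=shift 1, deburr=shift 3, tap=shift 1.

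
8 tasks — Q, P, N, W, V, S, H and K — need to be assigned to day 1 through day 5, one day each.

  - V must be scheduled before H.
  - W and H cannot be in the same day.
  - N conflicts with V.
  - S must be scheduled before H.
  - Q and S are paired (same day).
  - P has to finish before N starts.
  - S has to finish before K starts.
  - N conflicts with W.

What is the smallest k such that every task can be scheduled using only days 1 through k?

2

The precedence chain requires at least 2 distinct days.
2 works (last occupied day: day 2): for example N in day 2, P in day 1, W in day 1, S in day 1, H in day 2, K in day 2, V in day 1, Q in day 1.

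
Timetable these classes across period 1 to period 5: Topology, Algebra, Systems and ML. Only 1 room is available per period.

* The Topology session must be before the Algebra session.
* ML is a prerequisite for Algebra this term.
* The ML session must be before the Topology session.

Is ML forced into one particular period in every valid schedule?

No

ML can be period 1 (e.g. Topology in period 2, Algebra in period 3, ML in period 1, Systems in period 4) or period 2 (e.g. Systems in period 1; Topology in period 3; ML in period 2; Algebra in period 4).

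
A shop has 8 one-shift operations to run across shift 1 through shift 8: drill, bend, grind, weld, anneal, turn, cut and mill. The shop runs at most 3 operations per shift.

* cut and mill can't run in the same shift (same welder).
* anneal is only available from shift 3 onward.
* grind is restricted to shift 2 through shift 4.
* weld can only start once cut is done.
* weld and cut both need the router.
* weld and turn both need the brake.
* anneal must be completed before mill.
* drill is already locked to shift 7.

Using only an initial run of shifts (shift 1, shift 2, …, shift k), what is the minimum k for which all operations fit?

7

The precedence chain requires at least 2 distinct shifts.
With at most 3 per shift and 8 operations, at least 3 shifts are needed.
drill can't be placed before shift 7, so the schedule must run through at least shift 7.
7 works (last occupied shift: shift 7): for example weld in shift 2, anneal in shift 3, bend in shift 1, drill in shift 7, cut in shift 1, mill in shift 4, grind in shift 2, turn in shift 1.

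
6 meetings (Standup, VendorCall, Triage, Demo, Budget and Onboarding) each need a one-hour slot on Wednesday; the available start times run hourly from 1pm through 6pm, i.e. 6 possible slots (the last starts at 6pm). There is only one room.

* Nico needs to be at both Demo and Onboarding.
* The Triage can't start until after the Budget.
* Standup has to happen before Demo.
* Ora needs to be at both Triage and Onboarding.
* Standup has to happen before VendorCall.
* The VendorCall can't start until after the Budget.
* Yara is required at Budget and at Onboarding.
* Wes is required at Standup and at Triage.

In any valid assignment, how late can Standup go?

4pm

Downstream work caps Standup at 5pm.
Standup at 4pm is achievable: Onboarding -> 3pm; Budget -> 1pm; VendorCall -> 5pm; Triage -> 2pm; Standup -> 4pm; Demo -> 6pm.
Nothing later works — the conflict and capacity constraints rule out every slot after 4pm.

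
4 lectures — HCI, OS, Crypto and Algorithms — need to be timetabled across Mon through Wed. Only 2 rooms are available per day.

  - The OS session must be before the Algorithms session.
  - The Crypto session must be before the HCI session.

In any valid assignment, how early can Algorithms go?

Tue

Precedence pushes Algorithms to at least Tue.
Algorithms at Tue is achievable: HCI -> Tue, OS -> Mon, Algorithms -> Tue, Crypto -> Mon.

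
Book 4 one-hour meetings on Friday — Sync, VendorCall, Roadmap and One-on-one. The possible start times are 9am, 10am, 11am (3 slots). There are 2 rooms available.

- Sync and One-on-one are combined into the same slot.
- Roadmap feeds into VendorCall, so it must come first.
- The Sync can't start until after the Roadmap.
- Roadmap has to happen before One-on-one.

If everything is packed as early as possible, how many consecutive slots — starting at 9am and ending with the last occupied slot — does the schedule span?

3 slots

The precedence chain requires at least 2 distinct slots.
With at most 2 per slot and 4 meetings, at least 2 slots are needed.
Could 2 slots be enough, i.e. nothing placed later than 10am? No: One-on-one must come after Roadmap (at 9am or later) → {10am}; Roadmap must come before One-on-one (at 10am or earlier) → {9am}; VendorCall must come after Roadmap (at 9am or later) → {10am}; Sync must come after Roadmap (at 9am or later) → {10am}; that puts Sync, VendorCall and One-on-one all in 10am — more than 2 per slot.
So 2 slots is not enough.
3 works (last occupied slot: 11am): for example Sync -> 10am; VendorCall -> 11am; One-on-one -> 10am; Roadmap -> 9am.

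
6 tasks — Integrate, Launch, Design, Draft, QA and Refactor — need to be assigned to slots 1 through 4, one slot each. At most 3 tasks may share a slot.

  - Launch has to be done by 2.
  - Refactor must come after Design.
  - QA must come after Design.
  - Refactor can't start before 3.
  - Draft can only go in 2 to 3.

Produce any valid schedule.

Design=1, Draft=2, QA=2, Launch=1, Integrate=1, Refactor=3

Checking: Design(1) before QA(2); Design(1) before Refactor(3); Launch=1 in [1,2]; Draft=2 in [2,3]; Refactor=3 in [3,4]; max 3 per slot (cap 3).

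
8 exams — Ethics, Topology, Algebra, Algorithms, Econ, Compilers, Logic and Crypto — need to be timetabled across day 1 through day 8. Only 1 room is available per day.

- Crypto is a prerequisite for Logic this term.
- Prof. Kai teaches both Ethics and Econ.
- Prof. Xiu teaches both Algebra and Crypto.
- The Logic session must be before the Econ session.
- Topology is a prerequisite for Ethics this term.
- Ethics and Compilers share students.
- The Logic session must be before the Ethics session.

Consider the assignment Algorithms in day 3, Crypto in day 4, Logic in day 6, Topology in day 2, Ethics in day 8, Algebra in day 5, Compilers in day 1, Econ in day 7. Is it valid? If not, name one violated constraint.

Prof. Xiu teaches both Algebra and Crypto — holds.
Ethics and Compilers share students — holds.
The Logic session must be before the Ethics session — holds.
The Logic session must be before the Econ session — holds.
Prof. Kai teaches both Ethics and Econ — holds.
Only 1 room is available per day — holds.
Crypto is a prerequisite for Logic this term — holds.
Topology is a prerequisite for Ethics this term — holds.

Yes, all constraints hold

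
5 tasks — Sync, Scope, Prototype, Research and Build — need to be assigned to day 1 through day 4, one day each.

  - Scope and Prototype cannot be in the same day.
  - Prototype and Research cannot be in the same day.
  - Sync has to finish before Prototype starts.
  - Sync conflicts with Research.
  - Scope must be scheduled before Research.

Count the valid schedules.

56

Splitting on Sync: it can be day 1 (36), day 2 (16), day 3 (4). Listing each branch's schedules as (Scope, Prototype, Research, Build) by day number:
Sync=day 1: (1,2,3,1) (1,2,3,2) (1,2,3,3) (1,2,3,4) (1,2,4,1) (1,2,4,2) (1,2,4,3) (1,2,4,4) (1,3,2,1) (1,3,2,2) (1,3,2,3) (1,3,2,4) (1,3,4,1) (1,3,4,2) (1,3,4,3) (1,3,4,4) (1,4,2,1) (1,4,2,2) (1,4,2,3) (1,4,2,4) (1,4,3,1) (1,4,3,2) (1,4,3,3) (1,4,3,4) (2,3,4,1) (2,3,4,2) (2,3,4,3) (2,3,4,4) (2,4,3,1) (2,4,3,2) (2,4,3,3) (2,4,3,4) (3,2,4,1) (3,2,4,2) (3,2,4,3) (3,2,4,4) — 36.
Sync=day 2: (1,3,4,1) (1,3,4,2) (1,3,4,3) (1,3,4,4) (1,4,3,1) (1,4,3,2) (1,4,3,3) (1,4,3,4) (2,3,4,1) (2,3,4,2) (2,3,4,3) (2,3,4,4) (2,4,3,1) (2,4,3,2) (2,4,3,3) (2,4,3,4) — 16.
Sync=day 3: (1,4,2,1) (1,4,2,2) (1,4,2,3) (1,4,2,4) — 4.
Summing: 36 + 16 + 4 = 56.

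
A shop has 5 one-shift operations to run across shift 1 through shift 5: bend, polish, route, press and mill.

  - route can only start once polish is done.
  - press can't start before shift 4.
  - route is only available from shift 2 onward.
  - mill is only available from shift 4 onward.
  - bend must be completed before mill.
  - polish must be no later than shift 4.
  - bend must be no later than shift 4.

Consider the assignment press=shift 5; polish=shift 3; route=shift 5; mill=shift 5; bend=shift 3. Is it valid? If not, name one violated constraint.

Yes

bend must be no later than shift 4 — holds.
polish must be no later than shift 4 — holds.
mill is only available from shift 4 onward — holds.
press can't start before shift 4 — holds.
route is only available from shift 2 onward — holds.
route can only start once polish is done — holds.
bend must be completed before mill — holds.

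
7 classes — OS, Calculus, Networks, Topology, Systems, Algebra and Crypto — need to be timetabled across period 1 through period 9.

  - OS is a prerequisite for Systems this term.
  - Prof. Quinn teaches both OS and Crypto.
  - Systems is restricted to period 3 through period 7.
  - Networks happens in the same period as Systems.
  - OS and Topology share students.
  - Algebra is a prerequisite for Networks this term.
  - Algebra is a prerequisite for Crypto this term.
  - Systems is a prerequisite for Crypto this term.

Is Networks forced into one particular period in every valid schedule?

Networks can be period 3 (e.g. Crypto=period 4, OS=period 1, Calculus=period 1, Algebra=period 1, Networks=period 3, Topology=period 2, Systems=period 3) or period 4 (e.g. Crypto -> period 5, Topology -> period 2, Algebra -> period 1, OS -> period 1, Systems -> period 4, Calculus -> period 1, Networks -> period 4).

No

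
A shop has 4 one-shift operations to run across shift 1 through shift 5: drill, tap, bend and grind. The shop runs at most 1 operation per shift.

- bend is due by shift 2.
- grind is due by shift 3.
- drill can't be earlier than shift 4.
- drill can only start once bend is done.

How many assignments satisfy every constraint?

16

Splitting on drill: it can be shift 4 (8), shift 5 (8). Listing each branch's schedules as (tap, bend, grind) by shift number:
drill=shift 4: (1,2,3) (2,1,3) (3,1,2) (3,2,1) (5,1,2) (5,1,3) (5,2,1) (5,2,3) — 8.
drill=shift 5: (1,2,3) (2,1,3) (3,1,2) (3,2,1) (4,1,2) (4,1,3) (4,2,1) (4,2,3) — 8.
Summing: 8 + 8 = 16.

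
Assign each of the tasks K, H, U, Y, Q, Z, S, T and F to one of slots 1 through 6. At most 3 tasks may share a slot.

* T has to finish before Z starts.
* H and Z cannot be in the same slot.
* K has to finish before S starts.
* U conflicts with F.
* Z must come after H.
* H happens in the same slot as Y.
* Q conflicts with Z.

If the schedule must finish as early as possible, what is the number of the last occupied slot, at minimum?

The precedence chain requires at least 2 distinct slots.
With at most 3 per slot and 9 tasks, at least 3 slots are needed.
3 works (last occupied slot: 3): for example T=1, K=2, Q=3, Y=1, U=2, H=1, F=3, S=3, Z=2.

3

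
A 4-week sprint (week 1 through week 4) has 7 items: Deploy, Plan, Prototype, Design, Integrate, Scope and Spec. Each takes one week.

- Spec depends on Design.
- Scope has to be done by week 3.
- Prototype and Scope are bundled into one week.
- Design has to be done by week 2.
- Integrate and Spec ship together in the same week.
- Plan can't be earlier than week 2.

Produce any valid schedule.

Integrate -> week 2, Prototype -> week 1, Scope -> week 1, Plan -> week 2, Spec -> week 2, Deploy -> week 1, Design -> week 1

Checking: Design(week 1) before Spec(week 2); Prototype = Scope = week 1; Integrate = Spec = week 2; Plan=week 2 in [week 2,week 4]; Design=week 1 in [week 1,week 2]; Scope=week 1 in [week 1,week 3].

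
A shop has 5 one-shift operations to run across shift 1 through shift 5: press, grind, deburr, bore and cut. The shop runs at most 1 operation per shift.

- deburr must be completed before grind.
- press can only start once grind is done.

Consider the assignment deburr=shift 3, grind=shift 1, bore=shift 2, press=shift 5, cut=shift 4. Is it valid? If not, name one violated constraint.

deburr must be completed before grind — violated.
The shop runs at most 1 operation per shift — holds.
press can only start once grind is done — holds.

No. deburr must be completed before grind is not satisfied.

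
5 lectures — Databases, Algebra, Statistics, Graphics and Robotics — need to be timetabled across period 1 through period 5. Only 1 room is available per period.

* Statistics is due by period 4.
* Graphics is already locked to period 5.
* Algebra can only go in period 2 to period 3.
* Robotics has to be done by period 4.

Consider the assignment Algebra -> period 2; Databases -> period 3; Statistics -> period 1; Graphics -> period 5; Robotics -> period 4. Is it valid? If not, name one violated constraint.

Algebra can only go in period 2 to period 3 — holds.
Graphics is already locked to period 5 — holds.
Robotics has to be done by period 4 — holds.
Statistics is due by period 4 — holds.
Only 1 room is available per period — holds.

Yes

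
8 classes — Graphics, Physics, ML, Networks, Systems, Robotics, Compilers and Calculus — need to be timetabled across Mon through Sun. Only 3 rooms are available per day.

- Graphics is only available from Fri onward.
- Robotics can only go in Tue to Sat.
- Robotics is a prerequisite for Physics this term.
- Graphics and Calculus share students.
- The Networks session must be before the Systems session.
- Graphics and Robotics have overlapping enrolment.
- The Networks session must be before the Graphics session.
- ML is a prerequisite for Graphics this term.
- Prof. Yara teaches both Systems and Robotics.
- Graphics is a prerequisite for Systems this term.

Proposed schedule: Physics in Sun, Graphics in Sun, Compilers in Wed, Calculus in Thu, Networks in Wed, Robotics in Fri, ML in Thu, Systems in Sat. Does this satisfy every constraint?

Graphics and Robotics have overlapping enrolment — holds.
Only 3 rooms are available per day — holds.
Graphics is a prerequisite for Systems this term — violated.
Robotics can only go in Tue to Sat — holds.
The Networks session must be before the Systems session — holds.
Graphics and Calculus share students — holds.
ML is a prerequisite for Graphics this term — holds.
Prof. Yara teaches both Systems and Robotics — holds.
The Networks session must be before the Graphics session — holds.
Robotics is a prerequisite for Physics this term — holds.
Graphics is only available from Fri onward — holds.

No — it violates: Graphics is a prerequisite for Systems this term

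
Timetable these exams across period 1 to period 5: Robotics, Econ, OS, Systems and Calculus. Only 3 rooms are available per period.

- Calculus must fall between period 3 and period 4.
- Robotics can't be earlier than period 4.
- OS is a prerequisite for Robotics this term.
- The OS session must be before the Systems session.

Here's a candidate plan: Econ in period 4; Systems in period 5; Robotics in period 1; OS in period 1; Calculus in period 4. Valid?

The OS session must be before the Systems session — holds.
Robotics can't be earlier than period 4 — violated.
OS is a prerequisite for Robotics this term — violated.
Only 3 rooms are available per period — holds.
Calculus must fall between period 3 and period 4 — holds.

No. Robotics can't be earlier than period 4 is not satisfied.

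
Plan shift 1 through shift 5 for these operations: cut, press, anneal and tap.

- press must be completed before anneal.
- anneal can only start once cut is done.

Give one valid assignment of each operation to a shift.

anneal=shift 2; tap=shift 1; press=shift 1; cut=shift 1

Checking: cut(shift 1) before anneal(shift 2); press(shift 1) before anneal(shift 2).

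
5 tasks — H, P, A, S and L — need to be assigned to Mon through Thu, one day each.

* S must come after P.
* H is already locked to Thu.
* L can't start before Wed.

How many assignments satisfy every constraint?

48

Splitting on P: it can be Mon (24), Tue (16), Wed (8). Listing each branch's schedules as (H, A, S, L):
P=Mon: (Thu,Mon,Tue,Wed) (Thu,Mon,Tue,Thu) (Thu,Mon,Wed,Wed) (Thu,Mon,Wed,Thu) (Thu,Mon,Thu,Wed) (Thu,Mon,Thu,Thu) (Thu,Tue,Tue,Wed) (Thu,Tue,Tue,Thu) (Thu,Tue,Wed,Wed) (Thu,Tue,Wed,Thu) (Thu,Tue,Thu,Wed) (Thu,Tue,Thu,Thu) (Thu,Wed,Tue,Wed) (Thu,Wed,Tue,Thu) (Thu,Wed,Wed,Wed) (Thu,Wed,Wed,Thu) (Thu,Wed,Thu,Wed) (Thu,Wed,Thu,Thu) (Thu,Thu,Tue,Wed) (Thu,Thu,Tue,Thu) (Thu,Thu,Wed,Wed) (Thu,Thu,Wed,Thu) (Thu,Thu,Thu,Wed) (Thu,Thu,Thu,Thu) — 24.
P=Tue: (Thu,Mon,Wed,Wed) (Thu,Mon,Wed,Thu) (Thu,Mon,Thu,Wed) (Thu,Mon,Thu,Thu) (Thu,Tue,Wed,Wed) (Thu,Tue,Wed,Thu) (Thu,Tue,Thu,Wed) (Thu,Tue,Thu,Thu) (Thu,Wed,Wed,Wed) (Thu,Wed,Wed,Thu) (Thu,Wed,Thu,Wed) (Thu,Wed,Thu,Thu) (Thu,Thu,Wed,Wed) (Thu,Thu,Wed,Thu) (Thu,Thu,Thu,Wed) (Thu,Thu,Thu,Thu) — 16.
P=Wed: (Thu,Mon,Thu,Wed) (Thu,Mon,Thu,Thu) (Thu,Tue,Thu,Wed) (Thu,Tue,Thu,Thu) (Thu,Wed,Thu,Wed) (Thu,Wed,Thu,Thu) (Thu,Thu,Thu,Wed) (Thu,Thu,Thu,Thu) — 8.
Summing: 24 + 16 + 8 = 48.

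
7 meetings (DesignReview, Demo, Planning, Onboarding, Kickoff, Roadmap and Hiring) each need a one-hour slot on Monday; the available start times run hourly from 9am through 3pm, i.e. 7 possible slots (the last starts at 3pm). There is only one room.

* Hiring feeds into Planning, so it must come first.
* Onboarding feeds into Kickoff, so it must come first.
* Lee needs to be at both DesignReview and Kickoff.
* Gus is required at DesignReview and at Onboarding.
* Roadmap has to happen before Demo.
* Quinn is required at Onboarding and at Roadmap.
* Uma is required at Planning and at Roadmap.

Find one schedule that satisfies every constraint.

Hiring in 11am; Roadmap in 9am; Demo in 10am; Onboarding in 1pm; Planning in 12pm; Kickoff in 2pm; DesignReview in 3pm

Checking: Onboarding(1pm) before Kickoff(2pm); Hiring(11am) before Planning(12pm); Roadmap(9am) before Demo(10am); DesignReview(3pm) != Onboarding(1pm); Onboarding(1pm) != Roadmap(9am); Planning(12pm) != Roadmap(9am); DesignReview(3pm) != Kickoff(2pm); max 1 per slot (cap 1).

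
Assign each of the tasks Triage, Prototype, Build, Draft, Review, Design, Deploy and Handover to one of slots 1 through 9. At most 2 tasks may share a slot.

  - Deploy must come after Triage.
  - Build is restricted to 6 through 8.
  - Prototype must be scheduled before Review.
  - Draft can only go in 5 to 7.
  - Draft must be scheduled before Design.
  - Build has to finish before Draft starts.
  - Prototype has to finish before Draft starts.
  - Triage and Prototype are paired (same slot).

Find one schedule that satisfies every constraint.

Design -> 8, Review -> 2, Prototype -> 1, Draft -> 7, Handover -> 3, Triage -> 1, Deploy -> 2, Build -> 6

Checking: Build(6) before Draft(7); Triage(1) before Deploy(2); Prototype(1) before Draft(7); Prototype(1) before Review(2); Draft(7) before Design(8); Triage = Prototype = 1; Build=6 in [6,8]; Draft=7 in [5,7]; max 2 per slot (cap 2).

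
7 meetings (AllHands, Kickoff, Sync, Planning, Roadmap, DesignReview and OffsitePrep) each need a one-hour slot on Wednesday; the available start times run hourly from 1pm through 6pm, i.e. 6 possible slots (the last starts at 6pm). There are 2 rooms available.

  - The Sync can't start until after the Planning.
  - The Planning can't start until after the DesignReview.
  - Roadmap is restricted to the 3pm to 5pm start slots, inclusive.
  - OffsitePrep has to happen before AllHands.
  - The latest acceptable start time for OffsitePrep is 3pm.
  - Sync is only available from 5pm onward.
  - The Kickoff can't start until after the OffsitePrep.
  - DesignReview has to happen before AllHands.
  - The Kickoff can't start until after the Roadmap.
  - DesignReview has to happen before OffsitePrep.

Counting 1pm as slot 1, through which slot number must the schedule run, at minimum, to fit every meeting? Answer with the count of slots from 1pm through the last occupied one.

5 slots

The precedence chain requires at least 3 distinct slots.
With at most 2 per slot and 7 meetings, at least 4 slots are needed.
Sync can't be placed before 5pm — that is slot 5 counting from 1pm — so the schedule must run through at least 5 slots.
5 works (last occupied slot: 5pm): for example AllHands -> 3pm; Roadmap -> 3pm; DesignReview -> 1pm; Planning -> 2pm; Sync -> 5pm; Kickoff -> 4pm; OffsitePrep -> 2pm.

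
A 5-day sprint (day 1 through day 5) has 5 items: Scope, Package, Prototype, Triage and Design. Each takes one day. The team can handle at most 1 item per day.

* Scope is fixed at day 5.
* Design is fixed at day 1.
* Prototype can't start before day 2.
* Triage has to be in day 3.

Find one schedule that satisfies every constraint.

Design -> day 1; Triage -> day 3; Package -> day 4; Scope -> day 5; Prototype -> day 2

Checking: Prototype=day 2 in [day 2,day 5]; Triage=day 3 in [day 3,day 3]; Scope=day 5 in [day 5,day 5]; Design=day 1 in [day 1,day 1]; max 1 per day (cap 1).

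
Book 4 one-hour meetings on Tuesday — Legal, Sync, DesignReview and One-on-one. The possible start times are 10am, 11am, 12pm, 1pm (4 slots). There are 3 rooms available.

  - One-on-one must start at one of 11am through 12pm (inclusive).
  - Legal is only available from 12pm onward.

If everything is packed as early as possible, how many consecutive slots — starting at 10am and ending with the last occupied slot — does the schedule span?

With at most 3 per slot and 4 meetings, at least 2 slots are needed.
Legal can't be placed before 12pm — that is slot 3 counting from 10am — so the schedule must run through at least 3 slots.
3 works (last occupied slot: 12pm): for example Sync in 10am; One-on-one in 11am; Legal in 12pm; DesignReview in 10am.

3 slots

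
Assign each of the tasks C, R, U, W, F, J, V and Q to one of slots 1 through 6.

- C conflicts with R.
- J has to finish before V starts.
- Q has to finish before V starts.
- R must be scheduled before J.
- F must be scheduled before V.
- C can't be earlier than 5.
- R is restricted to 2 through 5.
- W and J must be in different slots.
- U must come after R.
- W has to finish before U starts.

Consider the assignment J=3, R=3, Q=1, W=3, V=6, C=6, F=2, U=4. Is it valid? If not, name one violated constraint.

No. W and J must be in different slots is not satisfied.

W and J must be in different slots — violated.
C can't be earlier than 5 — holds.
R must be scheduled before J — violated.
J has to finish before V starts — holds.
R is restricted to 2 through 5 — holds.
Q has to finish before V starts — holds.
F must be scheduled before V — holds.
W has to finish before U starts — holds.
U must come after R — holds.
C conflicts with R — holds.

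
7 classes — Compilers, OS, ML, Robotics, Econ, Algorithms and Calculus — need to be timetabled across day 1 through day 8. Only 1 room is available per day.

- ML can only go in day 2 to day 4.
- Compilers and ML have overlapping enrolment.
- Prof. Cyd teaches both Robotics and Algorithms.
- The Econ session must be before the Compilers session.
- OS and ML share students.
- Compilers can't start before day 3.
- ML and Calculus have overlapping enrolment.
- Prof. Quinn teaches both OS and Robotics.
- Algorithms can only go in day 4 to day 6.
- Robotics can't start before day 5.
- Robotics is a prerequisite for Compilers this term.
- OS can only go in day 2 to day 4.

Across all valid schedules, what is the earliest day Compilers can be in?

day 6

Compilers is available from day 3; precedence pushes Compilers to at least day 6.
Compilers at day 6 is achievable: ML in day 3, OS in day 2, Algorithms in day 4, Robotics in day 5, Econ in day 1, Calculus in day 7, Compilers in day 6.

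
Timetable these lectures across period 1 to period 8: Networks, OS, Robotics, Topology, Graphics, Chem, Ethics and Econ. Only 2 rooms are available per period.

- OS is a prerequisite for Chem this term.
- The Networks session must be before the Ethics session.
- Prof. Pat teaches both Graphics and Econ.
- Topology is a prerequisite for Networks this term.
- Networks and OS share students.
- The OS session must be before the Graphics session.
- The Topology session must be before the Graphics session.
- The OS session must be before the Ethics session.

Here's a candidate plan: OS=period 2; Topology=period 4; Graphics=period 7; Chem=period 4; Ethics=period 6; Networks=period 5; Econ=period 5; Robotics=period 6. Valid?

Topology is a prerequisite for Networks this term — holds.
The Networks session must be before the Ethics session — holds.
The OS session must be before the Graphics session — holds.
The Topology session must be before the Graphics session — holds.
Only 2 rooms are available per period — holds.
Networks and OS share students — holds.
The OS session must be before the Ethics session — holds.
OS is a prerequisite for Chem this term — holds.
Prof. Pat teaches both Graphics and Econ — holds.

Yes, all constraints hold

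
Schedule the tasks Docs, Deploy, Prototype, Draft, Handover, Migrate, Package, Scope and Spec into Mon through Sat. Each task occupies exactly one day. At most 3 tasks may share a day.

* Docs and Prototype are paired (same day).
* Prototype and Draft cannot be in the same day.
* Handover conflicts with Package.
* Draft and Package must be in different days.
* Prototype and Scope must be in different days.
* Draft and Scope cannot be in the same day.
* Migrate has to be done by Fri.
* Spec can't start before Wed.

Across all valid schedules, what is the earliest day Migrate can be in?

Mon

Migrate's own window allows nothing later than Fri.
Migrate at Mon is achievable: Prototype=Mon; Draft=Tue; Handover=Tue; Spec=Wed; Docs=Mon; Deploy=Tue; Migrate=Mon; Scope=Wed; Package=Wed.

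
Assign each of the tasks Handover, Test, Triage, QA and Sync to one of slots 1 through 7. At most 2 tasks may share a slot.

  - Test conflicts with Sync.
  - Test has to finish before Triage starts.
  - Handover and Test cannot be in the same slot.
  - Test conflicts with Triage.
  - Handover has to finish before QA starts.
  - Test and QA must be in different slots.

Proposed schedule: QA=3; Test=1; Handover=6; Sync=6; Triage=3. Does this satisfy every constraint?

Invalid. Handover has to finish before QA starts.

At most 2 tasks may share a slot — holds.
Test conflicts with Triage — holds.
Handover and Test cannot be in the same slot — holds.
Test conflicts with Sync — holds.
Test has to finish before Triage starts — holds.
Test and QA must be in different slots — holds.
Handover has to finish before QA starts — violated.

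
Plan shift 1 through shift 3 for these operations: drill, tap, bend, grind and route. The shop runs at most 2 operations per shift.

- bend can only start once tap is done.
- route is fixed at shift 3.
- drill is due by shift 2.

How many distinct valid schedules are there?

10

Splitting on drill: it can be shift 1 (5), shift 2 (5). Listing each branch's schedules as (tap, bend, grind, route) by shift number:
drill=shift 1: (1,2,2,3) (1,2,3,3) (1,3,2,3) (2,3,1,3) (2,3,2,3) — 5.
drill=shift 2: (1,2,1,3) (1,2,3,3) (1,3,1,3) (1,3,2,3) (2,3,1,3) — 5.
Summing: 5 + 5 = 10.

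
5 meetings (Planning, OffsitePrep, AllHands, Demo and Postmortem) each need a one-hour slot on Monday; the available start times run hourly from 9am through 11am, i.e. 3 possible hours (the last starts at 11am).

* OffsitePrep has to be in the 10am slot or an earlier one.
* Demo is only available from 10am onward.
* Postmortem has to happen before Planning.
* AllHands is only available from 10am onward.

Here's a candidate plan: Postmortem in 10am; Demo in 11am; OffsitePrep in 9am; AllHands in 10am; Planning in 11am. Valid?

Yes

AllHands is only available from 10am onward — holds.
OffsitePrep has to be in the 10am slot or an earlier one — holds.
Postmortem has to happen before Planning — holds.
Demo is only available from 10am onward — holds.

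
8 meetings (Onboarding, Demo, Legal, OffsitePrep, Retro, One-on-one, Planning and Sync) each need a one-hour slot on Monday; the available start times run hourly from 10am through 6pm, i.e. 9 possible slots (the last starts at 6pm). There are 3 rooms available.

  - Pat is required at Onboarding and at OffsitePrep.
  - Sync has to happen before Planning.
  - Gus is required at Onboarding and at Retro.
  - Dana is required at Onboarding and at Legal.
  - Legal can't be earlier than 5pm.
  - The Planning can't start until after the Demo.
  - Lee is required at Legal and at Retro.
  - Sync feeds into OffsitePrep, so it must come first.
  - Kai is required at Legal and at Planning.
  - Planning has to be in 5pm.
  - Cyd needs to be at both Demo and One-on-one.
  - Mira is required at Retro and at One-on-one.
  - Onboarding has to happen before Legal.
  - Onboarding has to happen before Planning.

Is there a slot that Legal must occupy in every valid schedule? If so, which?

6pm

Legal's window is 5pm–6pm.
Planning is fixed at 5pm, and Legal can't share a slot with Planning.
So Legal must be 6pm.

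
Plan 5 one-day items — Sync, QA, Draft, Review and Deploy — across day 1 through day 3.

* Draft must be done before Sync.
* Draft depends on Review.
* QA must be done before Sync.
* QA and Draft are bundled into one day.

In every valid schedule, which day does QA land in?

QA must be in the same day as Draft, which can't be before day 2, so QA is at least day 2; downstream work caps QA at day 2.
So QA is pinned to day 2.

day 2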